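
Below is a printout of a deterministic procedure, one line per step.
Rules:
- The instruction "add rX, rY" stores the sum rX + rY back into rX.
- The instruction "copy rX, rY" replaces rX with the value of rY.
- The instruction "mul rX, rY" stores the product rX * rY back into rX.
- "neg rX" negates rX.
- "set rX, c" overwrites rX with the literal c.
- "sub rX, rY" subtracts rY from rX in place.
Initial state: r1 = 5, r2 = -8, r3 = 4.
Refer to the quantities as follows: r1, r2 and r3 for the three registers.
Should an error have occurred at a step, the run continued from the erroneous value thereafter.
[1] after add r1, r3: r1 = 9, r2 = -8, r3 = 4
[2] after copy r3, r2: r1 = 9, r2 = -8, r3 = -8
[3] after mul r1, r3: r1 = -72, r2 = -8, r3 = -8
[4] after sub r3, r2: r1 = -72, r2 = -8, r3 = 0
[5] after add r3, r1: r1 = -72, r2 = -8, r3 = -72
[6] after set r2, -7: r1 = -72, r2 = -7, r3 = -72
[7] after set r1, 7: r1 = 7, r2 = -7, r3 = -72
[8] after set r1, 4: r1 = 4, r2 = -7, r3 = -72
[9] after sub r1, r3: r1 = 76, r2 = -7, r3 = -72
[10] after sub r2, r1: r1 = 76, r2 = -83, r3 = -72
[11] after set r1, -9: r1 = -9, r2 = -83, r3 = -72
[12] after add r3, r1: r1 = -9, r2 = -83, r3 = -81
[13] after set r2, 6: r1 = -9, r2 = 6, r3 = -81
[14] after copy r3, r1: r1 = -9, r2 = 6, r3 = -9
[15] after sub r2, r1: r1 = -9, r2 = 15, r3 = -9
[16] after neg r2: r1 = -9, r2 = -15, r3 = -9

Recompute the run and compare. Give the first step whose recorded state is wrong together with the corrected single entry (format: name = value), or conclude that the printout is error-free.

no error

step 1: r1 = 5 + 4 = 9 -> in agreement
step 2: r3 = -8 -> confirmed correct
step 3: r1 = 9 * -8 = -72 -> same as recorded
step 4: r3 = -8 - -8 = 0 -> same as recorded
step 5: r3 = 0 + -72 = -72 -> verified
step 6: r2 = -7 -> same as recorded
step 7: r1 = 7 -> same as recorded
step 8: r1 = 4 -> checks out
step 9: r1 = 4 - -72 = 76 -> verified
step 10: r2 = -7 - 76 = -83 -> no discrepancy
step 11: r1 = -9 -> confirmed correct
step 12: r3 = -72 + -9 = -81 -> exactly as logged
step 13: r2 = 6 -> no discrepancy
step 14: r3 = -9 -> no discrepancy
step 15: r2 = 6 - -9 = 15 -> no discrepancy
step 16: r2 = -(15) = -15 -> same as recorded
All entries verified; no error found.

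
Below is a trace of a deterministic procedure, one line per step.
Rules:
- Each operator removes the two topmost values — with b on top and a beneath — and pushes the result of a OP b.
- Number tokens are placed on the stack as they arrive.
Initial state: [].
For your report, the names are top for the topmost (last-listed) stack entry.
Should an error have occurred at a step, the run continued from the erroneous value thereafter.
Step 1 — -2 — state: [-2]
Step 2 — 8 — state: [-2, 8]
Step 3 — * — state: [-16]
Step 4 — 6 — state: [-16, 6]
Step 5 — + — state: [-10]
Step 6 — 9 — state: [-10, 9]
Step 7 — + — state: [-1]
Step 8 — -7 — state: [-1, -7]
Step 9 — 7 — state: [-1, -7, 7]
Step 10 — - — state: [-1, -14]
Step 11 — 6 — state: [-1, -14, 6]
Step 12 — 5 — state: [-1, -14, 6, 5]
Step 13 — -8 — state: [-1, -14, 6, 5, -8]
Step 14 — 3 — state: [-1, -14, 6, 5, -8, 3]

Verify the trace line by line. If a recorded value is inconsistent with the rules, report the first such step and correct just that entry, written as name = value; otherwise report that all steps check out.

Recomputing the run from the initial state:
step 1: [-2]
step 2: [-2, 8]
step 3: [-16]
step 4: [-16, 6]
step 5: [-10]
step 6: [-10, 9]
step 7: [-1]
step 8: [-1, -7]
step 9: [-1, -7, 7]
step 10: [-1, -14]
step 11: [-1, -14, 6]
step 12: [-1, -14, 6, 5]
step 13: [-1, -14, 6, 5, -8]
step 14: [-1, -14, 6, 5, -8, 3]
This matches the trace at every step.

no error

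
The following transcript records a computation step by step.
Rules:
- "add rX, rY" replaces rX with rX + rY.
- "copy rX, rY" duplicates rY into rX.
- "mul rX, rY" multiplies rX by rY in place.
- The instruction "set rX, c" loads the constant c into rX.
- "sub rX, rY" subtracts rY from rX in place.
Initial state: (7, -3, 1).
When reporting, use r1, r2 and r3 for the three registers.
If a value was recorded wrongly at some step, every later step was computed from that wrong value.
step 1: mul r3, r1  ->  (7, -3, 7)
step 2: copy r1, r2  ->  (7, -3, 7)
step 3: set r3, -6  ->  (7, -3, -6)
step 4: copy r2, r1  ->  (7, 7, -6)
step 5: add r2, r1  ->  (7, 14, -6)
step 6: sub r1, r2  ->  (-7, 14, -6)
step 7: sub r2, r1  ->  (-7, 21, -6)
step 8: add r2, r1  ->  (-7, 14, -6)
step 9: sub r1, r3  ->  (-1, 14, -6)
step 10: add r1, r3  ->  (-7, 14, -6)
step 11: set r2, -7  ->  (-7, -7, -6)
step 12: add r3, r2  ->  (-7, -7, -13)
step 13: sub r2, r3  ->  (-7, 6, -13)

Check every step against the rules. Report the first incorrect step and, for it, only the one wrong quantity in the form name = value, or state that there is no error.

step 2, r1 = -3

Step 1: r3 = 1 * 7 = 7 — confirmed correct.
Step 2: r1 = -3 — this is not what the transcript shows.
That makes step 2 the first incorrect line — r1 = -3 is what it should show.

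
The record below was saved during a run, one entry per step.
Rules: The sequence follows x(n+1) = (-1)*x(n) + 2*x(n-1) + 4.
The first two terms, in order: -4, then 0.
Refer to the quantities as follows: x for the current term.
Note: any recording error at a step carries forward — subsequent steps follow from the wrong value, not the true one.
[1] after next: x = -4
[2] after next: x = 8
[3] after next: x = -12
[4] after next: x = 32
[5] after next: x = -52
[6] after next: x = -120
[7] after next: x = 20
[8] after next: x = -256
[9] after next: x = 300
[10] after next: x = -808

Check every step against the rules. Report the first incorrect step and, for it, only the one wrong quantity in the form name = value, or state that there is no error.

step 6, x = 120

1. x = -1*(0) + (2)*(-4) + (4) = -4 (matches)
2. x = -1*(-4) + (2)*(0) + (4) = 8 (in agreement)
3. x = -1*(8) + (2)*(-4) + (4) = -12 (agrees with the record)
4. x = -1*(-12) + (2)*(8) + (4) = 32 (exactly as logged)
5. x = -1*(32) + (2)*(-12) + (4) = -52 (confirmed correct)
6. x = -1*(-52) + (2)*(32) + (4) = 120 (this is not what the record shows)
The audit stops at step 6: the recorded entry is wrong and should be x = 120.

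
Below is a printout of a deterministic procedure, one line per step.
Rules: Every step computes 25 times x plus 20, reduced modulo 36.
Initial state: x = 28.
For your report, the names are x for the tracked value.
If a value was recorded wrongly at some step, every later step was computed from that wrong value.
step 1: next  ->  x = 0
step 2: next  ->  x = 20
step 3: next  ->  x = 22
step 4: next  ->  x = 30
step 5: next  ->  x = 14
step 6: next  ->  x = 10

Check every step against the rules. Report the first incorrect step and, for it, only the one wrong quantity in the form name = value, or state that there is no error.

step 3, x = 16

Recomputing the run from the initial state:
step 1: x = 0
step 2: x = 20
step 3: x = 16
step 4: x = 24
step 5: x = 8
step 6: x = 4
The first disagreement with the printout is at step 3, where the value should be x = 16.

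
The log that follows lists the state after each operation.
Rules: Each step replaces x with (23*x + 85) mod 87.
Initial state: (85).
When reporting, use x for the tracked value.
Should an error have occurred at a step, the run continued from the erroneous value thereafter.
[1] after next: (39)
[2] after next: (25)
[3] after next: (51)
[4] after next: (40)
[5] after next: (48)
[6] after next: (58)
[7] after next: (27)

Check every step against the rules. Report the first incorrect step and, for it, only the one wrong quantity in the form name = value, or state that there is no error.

no error

1. x = (23*85 + 85) mod 87 = 39 (exactly as logged)
2. x = (23*39 + 85) mod 87 = 25 (checks out)
3. x = (23*25 + 85) mod 87 = 51 (matches)
4. x = (23*51 + 85) mod 87 = 40 (confirmed correct)
5. x = (23*40 + 85) mod 87 = 48 (in agreement)
6. x = (23*48 + 85) mod 87 = 58 (checks out)
7. x = (23*58 + 85) mod 87 = 27 (consistent with the log)
Nothing is out of place; the run is error-free.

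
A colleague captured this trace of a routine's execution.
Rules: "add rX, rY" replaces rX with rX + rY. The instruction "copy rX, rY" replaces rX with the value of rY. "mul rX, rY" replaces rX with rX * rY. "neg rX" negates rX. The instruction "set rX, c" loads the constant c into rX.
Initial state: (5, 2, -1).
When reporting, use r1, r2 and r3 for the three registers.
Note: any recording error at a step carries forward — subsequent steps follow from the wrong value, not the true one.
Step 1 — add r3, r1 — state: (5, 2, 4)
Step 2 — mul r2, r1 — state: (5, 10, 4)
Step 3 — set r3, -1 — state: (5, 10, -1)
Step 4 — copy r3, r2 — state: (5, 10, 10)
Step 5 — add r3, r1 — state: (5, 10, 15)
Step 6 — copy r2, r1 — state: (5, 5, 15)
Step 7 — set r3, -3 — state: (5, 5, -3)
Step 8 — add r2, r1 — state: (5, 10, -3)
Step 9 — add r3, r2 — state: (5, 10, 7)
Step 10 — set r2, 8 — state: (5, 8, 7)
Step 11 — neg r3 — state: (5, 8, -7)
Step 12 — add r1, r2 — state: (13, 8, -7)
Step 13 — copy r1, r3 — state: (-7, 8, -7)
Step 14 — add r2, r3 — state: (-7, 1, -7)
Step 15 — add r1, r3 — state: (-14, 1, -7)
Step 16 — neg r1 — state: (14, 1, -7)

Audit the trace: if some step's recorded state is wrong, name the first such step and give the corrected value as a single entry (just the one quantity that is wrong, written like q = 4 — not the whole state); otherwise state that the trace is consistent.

Recomputing the run from the initial state:
step 1: r1 = 5, r2 = 2, r3 = 4
step 2: r1 = 5, r2 = 10, r3 = 4
step 3: r1 = 5, r2 = 10, r3 = -1
step 4: r1 = 5, r2 = 10, r3 = 10
step 5: r1 = 5, r2 = 10, r3 = 15
step 6: r1 = 5, r2 = 5, r3 = 15
step 7: r1 = 5, r2 = 5, r3 = -3
step 8: r1 = 5, r2 = 10, r3 = -3
step 9: r1 = 5, r2 = 10, r3 = 7
step 10: r1 = 5, r2 = 8, r3 = 7
step 11: r1 = 5, r2 = 8, r3 = -7
step 12: r1 = 13, r2 = 8, r3 = -7
step 13: r1 = -7, r2 = 8, r3 = -7
step 14: r1 = -7, r2 = 1, r3 = -7
step 15: r1 = -14, r2 = 1, r3 = -7
step 16: r1 = 14, r2 = 1, r3 = -7
This matches the trace at every step.

no error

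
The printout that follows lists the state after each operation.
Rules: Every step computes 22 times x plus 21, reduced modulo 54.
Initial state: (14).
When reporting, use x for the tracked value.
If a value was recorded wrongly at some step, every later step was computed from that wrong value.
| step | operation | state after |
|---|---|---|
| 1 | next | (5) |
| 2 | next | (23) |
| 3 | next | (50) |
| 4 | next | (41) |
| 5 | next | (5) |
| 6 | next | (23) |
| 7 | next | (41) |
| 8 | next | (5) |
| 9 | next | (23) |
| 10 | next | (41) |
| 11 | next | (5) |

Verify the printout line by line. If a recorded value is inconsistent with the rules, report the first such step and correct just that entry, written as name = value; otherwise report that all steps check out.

step 3, x = 41

Step 1: x = (22*14 + 21) mod 54 = 5 — in agreement.
Step 2: x = (22*5 + 21) mod 54 = 23 — consistent with the printout.
Step 3: x = (22*23 + 21) mod 54 = 41 — this is not what the printout shows.
So the first discrepancy is step 3, where the right value is x = 41.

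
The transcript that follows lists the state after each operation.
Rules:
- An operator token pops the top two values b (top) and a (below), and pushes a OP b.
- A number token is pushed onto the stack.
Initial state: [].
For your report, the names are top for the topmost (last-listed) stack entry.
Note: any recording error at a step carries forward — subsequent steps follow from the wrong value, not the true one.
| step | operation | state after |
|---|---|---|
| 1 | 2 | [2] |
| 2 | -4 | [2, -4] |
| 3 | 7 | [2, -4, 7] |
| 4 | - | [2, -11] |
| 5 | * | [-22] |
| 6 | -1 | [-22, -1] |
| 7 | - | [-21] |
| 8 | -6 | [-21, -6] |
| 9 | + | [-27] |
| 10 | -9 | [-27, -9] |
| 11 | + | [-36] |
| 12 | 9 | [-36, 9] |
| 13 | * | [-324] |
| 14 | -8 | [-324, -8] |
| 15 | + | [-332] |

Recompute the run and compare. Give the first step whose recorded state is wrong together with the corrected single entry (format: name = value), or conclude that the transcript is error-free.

no error

Recomputing the run from the initial state:
step 1: [2]
step 2: [2, -4]
step 3: [2, -4, 7]
step 4: [2, -11]
step 5: [-22]
step 6: [-22, -1]
step 7: [-21]
step 8: [-21, -6]
step 9: [-27]
step 10: [-27, -9]
step 11: [-36]
step 12: [-36, 9]
step 13: [-324]
step 14: [-324, -8]
step 15: [-332]
This matches the transcript at every step.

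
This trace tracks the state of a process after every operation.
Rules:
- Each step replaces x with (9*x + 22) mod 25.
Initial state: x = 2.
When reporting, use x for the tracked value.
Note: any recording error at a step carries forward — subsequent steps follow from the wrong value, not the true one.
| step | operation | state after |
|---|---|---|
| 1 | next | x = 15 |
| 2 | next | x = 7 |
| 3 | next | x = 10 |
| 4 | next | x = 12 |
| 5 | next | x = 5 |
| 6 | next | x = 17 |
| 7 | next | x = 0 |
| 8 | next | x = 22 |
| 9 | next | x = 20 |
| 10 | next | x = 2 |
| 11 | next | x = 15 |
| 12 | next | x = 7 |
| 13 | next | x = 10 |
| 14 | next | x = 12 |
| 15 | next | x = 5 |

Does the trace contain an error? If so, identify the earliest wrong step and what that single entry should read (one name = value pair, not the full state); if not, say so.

1. x = (9*2 + 22) mod 25 = 15 (checks out)
2. x = (9*15 + 22) mod 25 = 7 (verified)
3. x = (9*7 + 22) mod 25 = 10 (verified)
4. x = (9*10 + 22) mod 25 = 12 (in agreement)
5. x = (9*12 + 22) mod 25 = 5 (checks out)
6. x = (9*5 + 22) mod 25 = 17 (consistent with the trace)
7. x = (9*17 + 22) mod 25 = 0 (in agreement)
8. x = (9*0 + 22) mod 25 = 22 (matches)
9. x = (9*22 + 22) mod 25 = 20 (agrees with the trace)
10. x = (9*20 + 22) mod 25 = 2 (no discrepancy)
11. x = (9*2 + 22) mod 25 = 15 (verified)
12. x = (9*15 + 22) mod 25 = 7 (confirmed correct)
13. x = (9*7 + 22) mod 25 = 10 (exactly as logged)
14. x = (9*10 + 22) mod 25 = 12 (checks out)
15. x = (9*12 + 22) mod 25 = 5 (in agreement)
No step deviates from the rules.

no error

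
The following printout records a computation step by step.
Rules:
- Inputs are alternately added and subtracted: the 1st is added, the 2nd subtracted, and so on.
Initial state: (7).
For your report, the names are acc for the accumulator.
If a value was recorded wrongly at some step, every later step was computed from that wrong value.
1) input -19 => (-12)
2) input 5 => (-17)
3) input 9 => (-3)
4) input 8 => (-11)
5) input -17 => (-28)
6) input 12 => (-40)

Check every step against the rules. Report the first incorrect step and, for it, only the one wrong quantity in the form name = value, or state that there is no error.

step 3, acc = -8

Step 1: acc = 7 + -19 = -12 — consistent with the printout.
Step 2: acc = -12 - 5 = -17 — verified.
Step 3: acc = -17 + 9 = -8 — a discrepancy with the printout.
That makes step 3 the first incorrect line — acc = -8 is what it should show.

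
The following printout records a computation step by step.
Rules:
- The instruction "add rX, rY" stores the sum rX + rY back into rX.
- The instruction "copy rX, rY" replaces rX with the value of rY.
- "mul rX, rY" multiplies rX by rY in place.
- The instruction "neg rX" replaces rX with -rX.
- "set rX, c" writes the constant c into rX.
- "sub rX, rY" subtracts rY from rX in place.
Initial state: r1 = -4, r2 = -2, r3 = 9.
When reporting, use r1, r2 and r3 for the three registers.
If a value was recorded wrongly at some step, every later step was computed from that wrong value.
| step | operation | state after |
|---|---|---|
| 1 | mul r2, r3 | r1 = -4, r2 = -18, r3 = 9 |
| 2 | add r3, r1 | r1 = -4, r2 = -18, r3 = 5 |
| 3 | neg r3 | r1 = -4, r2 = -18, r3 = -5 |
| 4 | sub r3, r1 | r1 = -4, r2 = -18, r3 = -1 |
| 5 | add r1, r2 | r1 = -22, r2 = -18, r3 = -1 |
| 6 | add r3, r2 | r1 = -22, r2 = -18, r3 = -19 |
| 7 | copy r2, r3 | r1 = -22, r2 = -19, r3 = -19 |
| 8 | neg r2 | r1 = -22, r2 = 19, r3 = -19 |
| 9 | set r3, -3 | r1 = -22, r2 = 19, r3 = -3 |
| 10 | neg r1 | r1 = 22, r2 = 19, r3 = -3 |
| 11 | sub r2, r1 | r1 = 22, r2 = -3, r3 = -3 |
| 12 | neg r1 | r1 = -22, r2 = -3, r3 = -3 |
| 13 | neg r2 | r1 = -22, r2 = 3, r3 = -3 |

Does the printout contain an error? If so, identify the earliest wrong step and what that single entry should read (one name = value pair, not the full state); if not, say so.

Recomputing the run from the initial state:
step 1: r1 = -4, r2 = -18, r3 = 9
step 2: r1 = -4, r2 = -18, r3 = 5
step 3: r1 = -4, r2 = -18, r3 = -5
step 4: r1 = -4, r2 = -18, r3 = -1
step 5: r1 = -22, r2 = -18, r3 = -1
step 6: r1 = -22, r2 = -18, r3 = -19
step 7: r1 = -22, r2 = -19, r3 = -19
step 8: r1 = -22, r2 = 19, r3 = -19
step 9: r1 = -22, r2 = 19, r3 = -3
step 10: r1 = 22, r2 = 19, r3 = -3
step 11: r1 = 22, r2 = -3, r3 = -3
step 12: r1 = -22, r2 = -3, r3 = -3
step 13: r1 = -22, r2 = 3, r3 = -3
This matches the printout at every step.

no error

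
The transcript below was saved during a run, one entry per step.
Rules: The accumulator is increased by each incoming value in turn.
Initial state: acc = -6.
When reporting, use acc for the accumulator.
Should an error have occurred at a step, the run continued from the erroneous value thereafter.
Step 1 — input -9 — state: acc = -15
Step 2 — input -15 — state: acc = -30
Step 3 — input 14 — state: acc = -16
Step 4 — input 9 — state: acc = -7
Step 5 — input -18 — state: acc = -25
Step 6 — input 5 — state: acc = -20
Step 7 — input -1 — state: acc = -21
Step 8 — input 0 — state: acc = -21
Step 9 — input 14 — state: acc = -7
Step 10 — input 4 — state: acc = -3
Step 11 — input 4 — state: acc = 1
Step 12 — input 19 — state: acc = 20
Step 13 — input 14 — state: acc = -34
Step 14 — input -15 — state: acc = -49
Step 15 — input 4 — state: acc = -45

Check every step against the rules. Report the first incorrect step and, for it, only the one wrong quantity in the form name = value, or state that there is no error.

step 13, acc = 34

Step 1: acc = -6 + -9 = -15 — same as recorded.
Step 2: acc = -15 + -15 = -30 — in agreement.
Step 3: acc = -30 + 14 = -16 — agrees with the transcript.
Step 4: acc = -16 + 9 = -7 — verified.
Step 5: acc = -7 + -18 = -25 — agrees with the transcript.
Step 6: acc = -25 + 5 = -20 — in agreement.
Step 7: acc = -20 + -1 = -21 — consistent with the transcript.
Step 8: acc = -21 + 0 = -21 — matches.
Step 9: acc = -21 + 14 = -7 — exactly as logged.
Step 10: acc = -7 + 4 = -3 — no discrepancy.
Step 11: acc = -3 + 4 = 1 — no discrepancy.
Step 12: acc = 1 + 19 = 20 — confirmed correct.
Step 13: acc = 20 + 14 = 34 — first mismatch against the transcript.
Conclusion: step 13 carries the first error; the entry should be acc = 34.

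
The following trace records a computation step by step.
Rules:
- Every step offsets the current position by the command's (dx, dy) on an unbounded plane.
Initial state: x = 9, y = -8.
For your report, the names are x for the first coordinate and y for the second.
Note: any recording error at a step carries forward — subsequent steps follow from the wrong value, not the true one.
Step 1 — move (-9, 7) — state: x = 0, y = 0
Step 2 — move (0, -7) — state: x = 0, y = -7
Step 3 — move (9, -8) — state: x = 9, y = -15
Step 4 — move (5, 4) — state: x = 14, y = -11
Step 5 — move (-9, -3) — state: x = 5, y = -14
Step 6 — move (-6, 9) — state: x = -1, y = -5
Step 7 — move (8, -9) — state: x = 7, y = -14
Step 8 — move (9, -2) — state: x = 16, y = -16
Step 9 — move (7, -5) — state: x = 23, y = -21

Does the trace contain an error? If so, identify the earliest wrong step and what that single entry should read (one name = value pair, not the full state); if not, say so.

Step 1: x = 9 + (-9) = 0, y = -8 + (7) = -1 — the entry is off here.
Conclusion: step 1 carries the first error; the entry should be y = -1.

step 1, y = -1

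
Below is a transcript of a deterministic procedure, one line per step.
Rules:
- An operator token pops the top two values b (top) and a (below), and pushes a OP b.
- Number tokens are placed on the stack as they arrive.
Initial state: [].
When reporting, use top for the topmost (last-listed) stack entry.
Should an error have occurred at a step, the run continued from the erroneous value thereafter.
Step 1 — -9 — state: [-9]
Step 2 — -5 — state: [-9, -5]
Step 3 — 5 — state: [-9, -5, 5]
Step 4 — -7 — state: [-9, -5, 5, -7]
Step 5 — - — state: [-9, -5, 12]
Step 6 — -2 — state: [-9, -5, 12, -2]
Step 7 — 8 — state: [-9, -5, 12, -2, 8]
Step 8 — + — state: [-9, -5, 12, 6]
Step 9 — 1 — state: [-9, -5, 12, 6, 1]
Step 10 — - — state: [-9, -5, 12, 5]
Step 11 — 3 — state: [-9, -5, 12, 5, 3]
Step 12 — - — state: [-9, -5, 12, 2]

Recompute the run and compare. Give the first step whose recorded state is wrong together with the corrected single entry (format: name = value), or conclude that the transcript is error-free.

step 1: push -9: top = -9 -> checks out
step 2: push -5: top = -5 -> in agreement
step 3: push 5: top = 5 -> confirmed correct
step 4: push -7: top = -7 -> same as recorded
step 5: 5 - -7 = 12 -> checks out
step 6: push -2: top = -2 -> in agreement
step 7: push 8: top = 8 -> checks out
step 8: -2 + 8 = 6 -> same as recorded
step 9: push 1: top = 1 -> same as recorded
step 10: 6 - 1 = 5 -> matches
step 11: push 3: top = 3 -> no discrepancy
step 12: 5 - 3 = 2 -> in agreement
Every step is consistent.

no error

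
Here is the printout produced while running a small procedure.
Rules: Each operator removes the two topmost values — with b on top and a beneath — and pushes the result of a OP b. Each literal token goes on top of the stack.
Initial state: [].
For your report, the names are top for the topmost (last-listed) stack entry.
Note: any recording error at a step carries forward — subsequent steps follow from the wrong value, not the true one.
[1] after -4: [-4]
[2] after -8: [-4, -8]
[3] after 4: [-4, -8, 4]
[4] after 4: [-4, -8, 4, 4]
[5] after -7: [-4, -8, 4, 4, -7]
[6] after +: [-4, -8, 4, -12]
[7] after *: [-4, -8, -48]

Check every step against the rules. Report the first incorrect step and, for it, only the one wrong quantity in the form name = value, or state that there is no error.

step 6, top = -3

Recomputing the run from the initial state:
step 1: [-4]
step 2: [-4, -8]
step 3: [-4, -8, 4]
step 4: [-4, -8, 4, 4]
step 5: [-4, -8, 4, 4, -7]
step 6: [-4, -8, 4, -3]
step 7: [-4, -8, -12]
The first disagreement with the printout is at step 6, where the value should be top = -3.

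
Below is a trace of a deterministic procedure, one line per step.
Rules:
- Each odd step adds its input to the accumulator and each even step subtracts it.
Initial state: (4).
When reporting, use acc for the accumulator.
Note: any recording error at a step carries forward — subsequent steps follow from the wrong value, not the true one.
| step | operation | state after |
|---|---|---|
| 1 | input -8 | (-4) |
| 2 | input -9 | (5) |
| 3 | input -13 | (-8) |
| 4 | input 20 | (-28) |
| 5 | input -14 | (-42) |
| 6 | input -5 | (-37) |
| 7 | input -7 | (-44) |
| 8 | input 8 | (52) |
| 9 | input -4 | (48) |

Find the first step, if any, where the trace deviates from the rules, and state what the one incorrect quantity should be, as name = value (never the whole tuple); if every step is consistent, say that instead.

step 8, acc = -52

1. acc = 4 + -8 = -4 (checks out)
2. acc = -4 - -9 = 5 (checks out)
3. acc = 5 + -13 = -8 (in agreement)
4. acc = -8 - 20 = -28 (checks out)
5. acc = -28 + -14 = -42 (exactly as logged)
6. acc = -42 - -5 = -37 (verified)
7. acc = -37 + -7 = -44 (checks out)
8. acc = -44 - 8 = -52 (first mismatch against the trace)
That makes step 8 the first incorrect line — acc = -52 is what it should show.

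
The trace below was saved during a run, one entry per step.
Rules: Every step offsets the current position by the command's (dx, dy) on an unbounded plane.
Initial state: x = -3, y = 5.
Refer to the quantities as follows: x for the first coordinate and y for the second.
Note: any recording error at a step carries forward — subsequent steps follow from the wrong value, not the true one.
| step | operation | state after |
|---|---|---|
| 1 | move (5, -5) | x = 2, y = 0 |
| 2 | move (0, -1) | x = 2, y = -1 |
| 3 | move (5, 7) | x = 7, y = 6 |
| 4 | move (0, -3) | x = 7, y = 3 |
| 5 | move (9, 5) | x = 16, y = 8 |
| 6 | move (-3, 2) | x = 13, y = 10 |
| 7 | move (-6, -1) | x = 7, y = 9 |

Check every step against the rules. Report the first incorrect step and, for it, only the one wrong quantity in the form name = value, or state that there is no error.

no error

Recomputing the run from the initial state:
step 1: x = 2, y = 0
step 2: x = 2, y = -1
step 3: x = 7, y = 6
step 4: x = 7, y = 3
step 5: x = 16, y = 8
step 6: x = 13, y = 10
step 7: x = 7, y = 9
This matches the trace at every step.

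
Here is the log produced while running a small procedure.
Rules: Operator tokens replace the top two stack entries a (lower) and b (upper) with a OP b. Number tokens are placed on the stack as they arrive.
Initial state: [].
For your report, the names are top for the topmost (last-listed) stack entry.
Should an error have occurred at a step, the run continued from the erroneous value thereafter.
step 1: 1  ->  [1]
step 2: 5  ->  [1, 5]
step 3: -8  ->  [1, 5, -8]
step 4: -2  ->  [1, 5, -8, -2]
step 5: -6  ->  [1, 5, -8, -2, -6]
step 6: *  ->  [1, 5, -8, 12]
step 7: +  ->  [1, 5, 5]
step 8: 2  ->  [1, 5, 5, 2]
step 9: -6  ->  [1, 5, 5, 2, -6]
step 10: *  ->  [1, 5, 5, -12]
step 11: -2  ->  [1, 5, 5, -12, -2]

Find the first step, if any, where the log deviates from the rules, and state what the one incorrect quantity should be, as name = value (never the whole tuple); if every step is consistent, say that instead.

step 7, top = 4

1. push 1: top = 1 (matches)
2. push 5: top = 5 (same as recorded)
3. push -8: top = -8 (same as recorded)
4. push -2: top = -2 (agrees with the log)
5. push -6: top = -6 (no discrepancy)
6. -2 * -6 = 12 (verified)
7. -8 + 12 = 4 (the entry is off here)
First incorrect step: 7; the correct value is top = 4.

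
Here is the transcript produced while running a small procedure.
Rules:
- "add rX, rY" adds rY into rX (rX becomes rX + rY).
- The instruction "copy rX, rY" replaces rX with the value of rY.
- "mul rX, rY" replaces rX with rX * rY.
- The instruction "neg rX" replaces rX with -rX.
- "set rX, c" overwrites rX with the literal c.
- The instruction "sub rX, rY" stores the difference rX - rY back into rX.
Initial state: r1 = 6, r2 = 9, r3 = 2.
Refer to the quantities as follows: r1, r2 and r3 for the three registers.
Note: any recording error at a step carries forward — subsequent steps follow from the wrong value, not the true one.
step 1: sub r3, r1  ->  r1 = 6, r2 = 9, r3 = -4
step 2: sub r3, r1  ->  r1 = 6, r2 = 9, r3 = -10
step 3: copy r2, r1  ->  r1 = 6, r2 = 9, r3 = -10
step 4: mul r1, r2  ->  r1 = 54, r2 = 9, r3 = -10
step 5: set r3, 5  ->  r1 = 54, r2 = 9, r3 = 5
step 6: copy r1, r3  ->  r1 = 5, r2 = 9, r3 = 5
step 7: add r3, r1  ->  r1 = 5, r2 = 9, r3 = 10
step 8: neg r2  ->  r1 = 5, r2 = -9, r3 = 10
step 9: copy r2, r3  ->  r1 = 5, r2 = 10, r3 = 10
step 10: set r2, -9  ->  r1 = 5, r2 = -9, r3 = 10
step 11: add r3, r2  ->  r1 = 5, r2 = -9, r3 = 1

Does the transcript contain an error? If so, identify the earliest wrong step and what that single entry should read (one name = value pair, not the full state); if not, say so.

step 3, r2 = 6

1. r3 = 2 - 6 = -4 (agrees with the transcript)
2. r3 = -4 - 6 = -10 (agrees with the transcript)
3. r2 = 6 (first mismatch against the transcript)
That makes step 3 the first incorrect line — r2 = 6 is what it should show.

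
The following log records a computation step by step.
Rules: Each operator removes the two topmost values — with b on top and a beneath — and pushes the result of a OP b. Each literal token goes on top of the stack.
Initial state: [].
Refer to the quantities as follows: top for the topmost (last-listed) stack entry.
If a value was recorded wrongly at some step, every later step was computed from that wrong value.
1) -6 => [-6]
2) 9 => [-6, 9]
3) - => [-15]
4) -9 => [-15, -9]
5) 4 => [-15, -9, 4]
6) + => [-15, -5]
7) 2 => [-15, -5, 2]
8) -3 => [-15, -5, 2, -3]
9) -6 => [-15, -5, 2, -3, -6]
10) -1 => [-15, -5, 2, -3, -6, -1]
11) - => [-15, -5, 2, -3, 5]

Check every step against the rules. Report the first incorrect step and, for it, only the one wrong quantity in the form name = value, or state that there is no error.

Recomputing the run from the initial state:
step 1: [-6]
step 2: [-6, 9]
step 3: [-15]
step 4: [-15, -9]
step 5: [-15, -9, 4]
step 6: [-15, -5]
step 7: [-15, -5, 2]
step 8: [-15, -5, 2, -3]
step 9: [-15, -5, 2, -3, -6]
step 10: [-15, -5, 2, -3, -6, -1]
step 11: [-15, -5, 2, -3, -5]
The first disagreement with the log is at step 11, where the value should be top = -5.

step 11, top = -5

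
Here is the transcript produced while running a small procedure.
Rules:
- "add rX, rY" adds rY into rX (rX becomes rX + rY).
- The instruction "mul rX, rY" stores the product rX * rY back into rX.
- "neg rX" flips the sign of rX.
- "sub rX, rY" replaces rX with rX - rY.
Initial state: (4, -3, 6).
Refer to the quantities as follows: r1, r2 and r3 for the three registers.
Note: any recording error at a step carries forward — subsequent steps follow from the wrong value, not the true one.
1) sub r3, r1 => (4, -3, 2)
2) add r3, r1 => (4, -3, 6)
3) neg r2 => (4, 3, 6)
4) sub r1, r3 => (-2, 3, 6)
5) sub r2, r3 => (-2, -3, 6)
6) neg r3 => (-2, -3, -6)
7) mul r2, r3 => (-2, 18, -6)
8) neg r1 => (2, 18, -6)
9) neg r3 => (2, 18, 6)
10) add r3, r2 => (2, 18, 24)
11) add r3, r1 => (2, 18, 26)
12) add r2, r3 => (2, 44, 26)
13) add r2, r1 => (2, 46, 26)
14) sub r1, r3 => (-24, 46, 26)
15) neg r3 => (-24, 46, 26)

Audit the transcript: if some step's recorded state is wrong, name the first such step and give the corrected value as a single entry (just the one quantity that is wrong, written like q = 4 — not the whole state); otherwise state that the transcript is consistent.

step 15, r3 = -26

Recomputing the run from the initial state:
step 1: r1 = 4, r2 = -3, r3 = 2
step 2: r1 = 4, r2 = -3, r3 = 6
step 3: r1 = 4, r2 = 3, r3 = 6
step 4: r1 = -2, r2 = 3, r3 = 6
step 5: r1 = -2, r2 = -3, r3 = 6
step 6: r1 = -2, r2 = -3, r3 = -6
step 7: r1 = -2, r2 = 18, r3 = -6
step 8: r1 = 2, r2 = 18, r3 = -6
step 9: r1 = 2, r2 = 18, r3 = 6
step 10: r1 = 2, r2 = 18, r3 = 24
step 11: r1 = 2, r2 = 18, r3 = 26
step 12: r1 = 2, r2 = 44, r3 = 26
step 13: r1 = 2, r2 = 46, r3 = 26
step 14: r1 = -24, r2 = 46, r3 = 26
step 15: r1 = -24, r2 = 46, r3 = -26
The first disagreement with the transcript is at step 15, where the value should be r3 = -26.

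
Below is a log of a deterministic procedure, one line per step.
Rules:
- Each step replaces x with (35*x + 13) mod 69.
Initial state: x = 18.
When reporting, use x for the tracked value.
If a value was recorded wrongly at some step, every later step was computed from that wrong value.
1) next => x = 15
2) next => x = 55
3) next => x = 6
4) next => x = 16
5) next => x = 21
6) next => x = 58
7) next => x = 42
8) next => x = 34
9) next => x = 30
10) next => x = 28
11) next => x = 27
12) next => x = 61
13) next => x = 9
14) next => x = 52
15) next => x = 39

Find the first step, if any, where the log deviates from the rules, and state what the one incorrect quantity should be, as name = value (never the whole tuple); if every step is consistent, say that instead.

step 1, x = 22

Recomputing the run from the initial state:
step 1: x = 22
step 2: x = 24
step 3: x = 25
step 4: x = 60
step 5: x = 43
step 6: x = 0
step 7: x = 13
step 8: x = 54
step 9: x = 40
step 10: x = 33
step 11: x = 64
step 12: x = 45
step 13: x = 1
step 14: x = 48
step 15: x = 37
The first disagreement with the log is at step 1, where the value should be x = 22.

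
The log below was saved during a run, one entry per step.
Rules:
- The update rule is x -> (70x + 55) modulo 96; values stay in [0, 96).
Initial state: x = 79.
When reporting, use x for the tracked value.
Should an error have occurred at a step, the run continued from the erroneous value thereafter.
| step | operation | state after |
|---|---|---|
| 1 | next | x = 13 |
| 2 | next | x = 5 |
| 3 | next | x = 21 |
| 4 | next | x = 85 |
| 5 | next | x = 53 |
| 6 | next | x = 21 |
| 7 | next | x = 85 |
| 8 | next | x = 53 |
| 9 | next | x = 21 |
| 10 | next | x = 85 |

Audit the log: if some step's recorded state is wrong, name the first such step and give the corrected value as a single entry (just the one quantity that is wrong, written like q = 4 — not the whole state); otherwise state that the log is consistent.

step 1, x = 17

Step 1: x = (70*79 + 55) mod 96 = 17 — a discrepancy with the log.
The earliest wrong entry is at step 1: it should read x = 17.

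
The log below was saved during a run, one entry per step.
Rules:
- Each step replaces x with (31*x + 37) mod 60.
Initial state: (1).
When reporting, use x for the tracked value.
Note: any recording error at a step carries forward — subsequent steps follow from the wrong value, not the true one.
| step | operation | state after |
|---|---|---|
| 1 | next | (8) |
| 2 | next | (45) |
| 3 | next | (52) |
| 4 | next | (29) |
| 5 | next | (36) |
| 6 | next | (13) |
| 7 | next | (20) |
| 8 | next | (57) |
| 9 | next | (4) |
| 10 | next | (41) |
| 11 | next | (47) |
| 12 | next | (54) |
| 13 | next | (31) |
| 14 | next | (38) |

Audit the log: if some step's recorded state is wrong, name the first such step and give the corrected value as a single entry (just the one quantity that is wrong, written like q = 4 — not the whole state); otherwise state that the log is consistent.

Recomputing the run from the initial state:
step 1: x = 8
step 2: x = 45
step 3: x = 52
step 4: x = 29
step 5: x = 36
step 6: x = 13
step 7: x = 20
step 8: x = 57
step 9: x = 4
step 10: x = 41
step 11: x = 48
step 12: x = 25
step 13: x = 32
step 14: x = 9
The first disagreement with the log is at step 11, where the value should be x = 48.

step 11, x = 48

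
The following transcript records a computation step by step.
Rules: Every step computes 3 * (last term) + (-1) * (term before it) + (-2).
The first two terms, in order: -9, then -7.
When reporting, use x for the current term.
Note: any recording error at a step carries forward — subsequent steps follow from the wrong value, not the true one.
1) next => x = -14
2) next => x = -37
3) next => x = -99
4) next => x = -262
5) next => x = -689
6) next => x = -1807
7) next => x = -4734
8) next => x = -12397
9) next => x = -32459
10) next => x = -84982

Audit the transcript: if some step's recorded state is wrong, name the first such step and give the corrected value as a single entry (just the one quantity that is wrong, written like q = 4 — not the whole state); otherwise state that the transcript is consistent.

no error

1. x = 3*(-7) + (-1)*(-9) + (-2) = -14 (consistent with the transcript)
2. x = 3*(-14) + (-1)*(-7) + (-2) = -37 (exactly as logged)
3. x = 3*(-37) + (-1)*(-14) + (-2) = -99 (checks out)
4. x = 3*(-99) + (-1)*(-37) + (-2) = -262 (agrees with the transcript)
5. x = 3*(-262) + (-1)*(-99) + (-2) = -689 (verified)
6. x = 3*(-689) + (-1)*(-262) + (-2) = -1807 (same as recorded)
7. x = 3*(-1807) + (-1)*(-689) + (-2) = -4734 (no discrepancy)
8. x = 3*(-4734) + (-1)*(-1807) + (-2) = -12397 (same as recorded)
9. x = 3*(-12397) + (-1)*(-4734) + (-2) = -32459 (consistent with the transcript)
10. x = 3*(-32459) + (-1)*(-12397) + (-2) = -84982 (in agreement)
The whole run recomputes cleanly — no discrepancies.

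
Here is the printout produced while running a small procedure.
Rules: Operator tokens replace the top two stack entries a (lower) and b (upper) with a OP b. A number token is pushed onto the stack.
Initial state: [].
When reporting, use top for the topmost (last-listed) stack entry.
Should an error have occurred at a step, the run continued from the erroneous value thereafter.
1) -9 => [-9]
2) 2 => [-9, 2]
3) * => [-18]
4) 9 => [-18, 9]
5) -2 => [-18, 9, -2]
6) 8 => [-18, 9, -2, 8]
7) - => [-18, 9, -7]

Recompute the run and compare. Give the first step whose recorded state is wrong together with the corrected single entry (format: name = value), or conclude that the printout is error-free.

step 7, top = -10

Recomputing the run from the initial state:
step 1: [-9]
step 2: [-9, 2]
step 3: [-18]
step 4: [-18, 9]
step 5: [-18, 9, -2]
step 6: [-18, 9, -2, 8]
step 7: [-18, 9, -10]
The first disagreement with the printout is at step 7, where the value should be top = -10.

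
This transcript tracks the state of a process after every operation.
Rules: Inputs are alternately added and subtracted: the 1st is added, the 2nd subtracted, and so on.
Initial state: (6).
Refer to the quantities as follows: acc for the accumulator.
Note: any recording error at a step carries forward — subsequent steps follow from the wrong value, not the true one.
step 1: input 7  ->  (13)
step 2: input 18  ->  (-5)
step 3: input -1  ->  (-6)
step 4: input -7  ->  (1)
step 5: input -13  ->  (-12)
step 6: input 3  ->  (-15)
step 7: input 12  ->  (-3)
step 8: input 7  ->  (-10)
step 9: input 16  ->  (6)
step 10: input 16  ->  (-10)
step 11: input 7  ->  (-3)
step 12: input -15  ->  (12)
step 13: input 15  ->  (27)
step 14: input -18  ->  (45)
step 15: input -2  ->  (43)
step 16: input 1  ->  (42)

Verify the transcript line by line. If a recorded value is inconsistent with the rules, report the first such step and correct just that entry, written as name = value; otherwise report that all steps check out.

no error

step 1: acc = 6 + 7 = 13 -> checks out
step 2: acc = 13 - 18 = -5 -> same as recorded
step 3: acc = -5 + -1 = -6 -> same as recorded
step 4: acc = -6 - -7 = 1 -> in agreement
step 5: acc = 1 + -13 = -12 -> verified
step 6: acc = -12 - 3 = -15 -> confirmed correct
step 7: acc = -15 + 12 = -3 -> exactly as logged
step 8: acc = -3 - 7 = -10 -> verified
step 9: acc = -10 + 16 = 6 -> verified
step 10: acc = 6 - 16 = -10 -> matches
step 11: acc = -10 + 7 = -3 -> checks out
step 12: acc = -3 - -15 = 12 -> agrees with the transcript
step 13: acc = 12 + 15 = 27 -> confirmed correct
step 14: acc = 27 - -18 = 45 -> no discrepancy
step 15: acc = 45 + -2 = 43 -> exactly as logged
step 16: acc = 43 - 1 = 42 -> no discrepancy
The whole run recomputes cleanly — no discrepancies.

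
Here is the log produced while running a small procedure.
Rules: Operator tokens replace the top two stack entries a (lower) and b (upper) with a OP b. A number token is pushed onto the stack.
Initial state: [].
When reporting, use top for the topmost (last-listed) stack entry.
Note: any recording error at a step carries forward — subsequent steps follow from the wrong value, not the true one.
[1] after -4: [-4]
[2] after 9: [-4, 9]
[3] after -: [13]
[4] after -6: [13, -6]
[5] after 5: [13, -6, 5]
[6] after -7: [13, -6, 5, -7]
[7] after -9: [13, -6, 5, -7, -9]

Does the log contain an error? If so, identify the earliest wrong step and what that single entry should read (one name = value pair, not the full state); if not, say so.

step 3, top = -13

Recomputing the run from the initial state:
step 1: [-4]
step 2: [-4, 9]
step 3: [-13]
step 4: [-13, -6]
step 5: [-13, -6, 5]
step 6: [-13, -6, 5, -7]
step 7: [-13, -6, 5, -7, -9]
The first disagreement with the log is at step 3, where the value should be top = -13.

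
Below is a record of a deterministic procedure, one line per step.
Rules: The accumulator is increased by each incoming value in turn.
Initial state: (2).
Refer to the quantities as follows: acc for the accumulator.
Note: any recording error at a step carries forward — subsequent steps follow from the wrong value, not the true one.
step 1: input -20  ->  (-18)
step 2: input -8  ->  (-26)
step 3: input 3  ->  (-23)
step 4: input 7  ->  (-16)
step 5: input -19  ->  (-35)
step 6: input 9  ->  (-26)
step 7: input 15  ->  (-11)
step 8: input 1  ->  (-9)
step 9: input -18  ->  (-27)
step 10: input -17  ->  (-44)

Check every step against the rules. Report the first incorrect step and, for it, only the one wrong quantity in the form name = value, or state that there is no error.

step 8, acc = -10

Recomputing the run from the initial state:
step 1: acc = -18
step 2: acc = -26
step 3: acc = -23
step 4: acc = -16
step 5: acc = -35
step 6: acc = -26
step 7: acc = -11
step 8: acc = -10
step 9: acc = -28
step 10: acc = -45
The first disagreement with the record is at step 8, where the value should be acc = -10.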